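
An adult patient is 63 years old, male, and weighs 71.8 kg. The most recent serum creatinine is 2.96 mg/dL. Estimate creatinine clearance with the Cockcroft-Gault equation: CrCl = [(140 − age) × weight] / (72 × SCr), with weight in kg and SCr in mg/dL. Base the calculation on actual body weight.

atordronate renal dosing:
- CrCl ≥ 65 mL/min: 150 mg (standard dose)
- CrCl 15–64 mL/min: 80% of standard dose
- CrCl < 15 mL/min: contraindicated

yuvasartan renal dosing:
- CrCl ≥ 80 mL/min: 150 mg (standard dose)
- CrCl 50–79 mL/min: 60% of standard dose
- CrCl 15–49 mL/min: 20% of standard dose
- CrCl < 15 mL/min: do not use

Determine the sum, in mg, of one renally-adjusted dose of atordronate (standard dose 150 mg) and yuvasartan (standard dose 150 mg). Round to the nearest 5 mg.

CrCl = (140 − 63) × 71.8 / (72 × 2.96) = 5528.6 / 213.12 ≈ 25.9 mL/min
CrCl ≈ 26 mL/min.
atordronate: 15–64 mL/min → 80% of 150 mg = 120 mg.
yuvasartan: 15–49 mL/min → 20% of 150 mg = 30 mg.
Total = 120 + 30 = 150 mg.

150 mg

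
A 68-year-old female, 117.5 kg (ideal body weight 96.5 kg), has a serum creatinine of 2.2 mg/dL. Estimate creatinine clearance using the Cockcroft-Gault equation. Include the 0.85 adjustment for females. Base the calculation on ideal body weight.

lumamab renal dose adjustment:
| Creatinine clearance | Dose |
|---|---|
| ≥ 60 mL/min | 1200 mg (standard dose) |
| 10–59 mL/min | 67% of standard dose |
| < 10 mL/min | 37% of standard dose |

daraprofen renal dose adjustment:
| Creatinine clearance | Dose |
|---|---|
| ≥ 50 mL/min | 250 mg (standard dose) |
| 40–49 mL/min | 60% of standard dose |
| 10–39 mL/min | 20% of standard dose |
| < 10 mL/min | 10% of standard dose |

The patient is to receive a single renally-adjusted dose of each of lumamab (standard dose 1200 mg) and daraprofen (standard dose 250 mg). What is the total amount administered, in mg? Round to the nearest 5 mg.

CrCl = (140 − 68) × 96.5 / (72 × 2.2) × 0.85 = 6948.0 / 158.40 × 0.85 ≈ 37.3 mL/min
CrCl ≈ 37 mL/min.
lumamab: 10–59 mL/min → 67% of 1200 mg = 804 mg.
daraprofen: 10–39 mL/min → 20% of 250 mg = 50 mg.
Total = 804 + 50 = 854 mg.

855 mg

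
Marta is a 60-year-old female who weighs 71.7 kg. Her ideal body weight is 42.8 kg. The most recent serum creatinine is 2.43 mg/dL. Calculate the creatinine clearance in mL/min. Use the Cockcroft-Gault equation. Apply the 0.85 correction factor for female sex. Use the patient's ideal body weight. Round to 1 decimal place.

16.6 mL/min

CrCl = (140 − 60) × 42.8 / (72 × 2.43) × 0.85 = 3424.0 / 174.96 × 0.85 ≈ 16.6 mL/min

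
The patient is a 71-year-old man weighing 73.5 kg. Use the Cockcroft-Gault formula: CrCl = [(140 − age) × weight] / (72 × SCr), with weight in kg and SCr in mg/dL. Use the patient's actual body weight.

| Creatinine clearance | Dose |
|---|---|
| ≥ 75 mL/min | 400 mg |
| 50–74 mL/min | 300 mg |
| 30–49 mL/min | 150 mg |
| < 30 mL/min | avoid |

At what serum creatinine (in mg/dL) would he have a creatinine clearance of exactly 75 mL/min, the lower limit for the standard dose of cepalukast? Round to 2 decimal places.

Standard dose requires CrCl ≥ 75 mL/min.
Set (140 − 71) × 73.5 / (72 × SCr) = 75
SCr = (140 − 71) × 73.5 / (72 × 75) = 0.939 mg/dL

0.94 mg/dL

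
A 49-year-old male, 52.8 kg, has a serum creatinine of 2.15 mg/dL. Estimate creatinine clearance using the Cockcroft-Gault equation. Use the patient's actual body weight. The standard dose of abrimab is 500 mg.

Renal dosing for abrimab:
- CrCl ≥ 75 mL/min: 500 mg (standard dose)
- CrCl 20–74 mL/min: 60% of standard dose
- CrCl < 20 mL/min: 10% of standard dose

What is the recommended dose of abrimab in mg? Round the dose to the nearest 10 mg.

300 mg

CrCl = (140 − 49) × 52.8 / (72 × 2.15) = 4804.8 / 154.80 ≈ 31.0 mL/min
CrCl ≈ 31 mL/min → bracket 20–74 mL/min.
60% of 500 mg = 300 mg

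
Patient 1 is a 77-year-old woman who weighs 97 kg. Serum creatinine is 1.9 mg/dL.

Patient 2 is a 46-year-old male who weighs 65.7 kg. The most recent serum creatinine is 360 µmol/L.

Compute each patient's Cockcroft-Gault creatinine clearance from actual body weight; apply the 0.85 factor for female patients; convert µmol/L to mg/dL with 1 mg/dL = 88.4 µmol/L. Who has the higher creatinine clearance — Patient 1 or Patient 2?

Patient 1: CrCl = (140 − 77) × 97 / (72 × 1.9) × 0.85 = 6111.0 / 136.80 × 0.85 ≈ 38.0 mL/min
Patient 2: SCr = 360 / 88.4 = 4.072 mg/dL
Patient 2: CrCl = (140 − 46) × 65.7 / (72 × 4.072) = 6175.8 / 293.18 ≈ 21.1 mL/min
38.0 vs 21.1 mL/min → Patient 1 is higher.

Patient 1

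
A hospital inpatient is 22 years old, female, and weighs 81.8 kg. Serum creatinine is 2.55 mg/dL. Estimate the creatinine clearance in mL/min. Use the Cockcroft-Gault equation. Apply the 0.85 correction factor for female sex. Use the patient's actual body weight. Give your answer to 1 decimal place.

CrCl = (140 − 22) × 81.8 / (72 × 2.55) × 0.85 = 9652.4 / 183.60 × 0.85 ≈ 44.7 mL/min

44.7 mL/min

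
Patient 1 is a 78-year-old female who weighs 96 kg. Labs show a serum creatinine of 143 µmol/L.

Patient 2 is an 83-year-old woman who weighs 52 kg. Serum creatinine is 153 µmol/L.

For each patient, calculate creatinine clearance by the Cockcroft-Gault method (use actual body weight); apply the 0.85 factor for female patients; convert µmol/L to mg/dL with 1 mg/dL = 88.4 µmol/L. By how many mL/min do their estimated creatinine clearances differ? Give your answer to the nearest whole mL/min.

Patient 1: SCr = 143 / 88.4 = 1.618 mg/dL
Patient 1: CrCl = (140 − 78) × 96 / (72 × 1.618) × 0.85 = 5952.0 / 116.50 × 0.85 ≈ 43.4 mL/min
Patient 2: SCr = 153 / 88.4 = 1.731 mg/dL
Patient 2: CrCl = (140 − 83) × 52 / (72 × 1.731) × 0.85 = 2964.0 / 124.63 × 0.85 ≈ 20.2 mL/min
|43.4 − 20.2| = 23.2 mL/min

23 mL/min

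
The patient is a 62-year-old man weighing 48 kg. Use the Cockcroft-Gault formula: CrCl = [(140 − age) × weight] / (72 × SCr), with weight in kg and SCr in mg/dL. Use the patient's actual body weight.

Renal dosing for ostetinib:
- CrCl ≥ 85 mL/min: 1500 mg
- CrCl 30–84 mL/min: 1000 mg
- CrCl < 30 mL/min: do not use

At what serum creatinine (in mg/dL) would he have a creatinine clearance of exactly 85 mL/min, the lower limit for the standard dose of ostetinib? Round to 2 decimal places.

Standard dose requires CrCl ≥ 85 mL/min.
Set (140 − 62) × 48 / (72 × SCr) = 85
SCr = (140 − 62) × 48 / (72 × 85) = 0.612 mg/dL

0.61 mg/dL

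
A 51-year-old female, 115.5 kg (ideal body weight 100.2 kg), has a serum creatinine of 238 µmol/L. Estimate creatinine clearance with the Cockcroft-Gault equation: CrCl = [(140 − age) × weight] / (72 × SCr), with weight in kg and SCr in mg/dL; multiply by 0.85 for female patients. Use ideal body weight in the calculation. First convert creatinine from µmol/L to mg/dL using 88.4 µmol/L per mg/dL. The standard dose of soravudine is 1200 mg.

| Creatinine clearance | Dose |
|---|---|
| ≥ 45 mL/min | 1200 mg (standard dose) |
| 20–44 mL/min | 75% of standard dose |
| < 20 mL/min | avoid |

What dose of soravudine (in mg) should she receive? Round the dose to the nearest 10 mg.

SCr = 238 / 88.4 = 2.692 mg/dL
CrCl = (140 − 51) × 100.2 / (72 × 2.692) × 0.85 = 8917.8 / 193.82 × 0.85 ≈ 39.1 mL/min
CrCl ≈ 39 mL/min → bracket 20–44 mL/min.
75% of 1200 mg = 900 mg

900 mg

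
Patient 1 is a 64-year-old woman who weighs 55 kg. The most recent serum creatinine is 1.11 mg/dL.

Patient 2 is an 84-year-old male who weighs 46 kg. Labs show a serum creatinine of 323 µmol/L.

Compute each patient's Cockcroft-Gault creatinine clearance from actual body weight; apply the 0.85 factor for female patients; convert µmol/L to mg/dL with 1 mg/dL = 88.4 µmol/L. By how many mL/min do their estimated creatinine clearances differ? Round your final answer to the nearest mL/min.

35 mL/min

Patient 1: CrCl = (140 − 64) × 55 / (72 × 1.11) × 0.85 = 4180.0 / 79.92 × 0.85 ≈ 44.5 mL/min
Patient 2: SCr = 323 / 88.4 = 3.654 mg/dL
Patient 2: CrCl = (140 − 84) × 46 / (72 × 3.654) = 2576.0 / 263.09 ≈ 9.8 mL/min
|44.5 − 9.8| = 34.7 mL/min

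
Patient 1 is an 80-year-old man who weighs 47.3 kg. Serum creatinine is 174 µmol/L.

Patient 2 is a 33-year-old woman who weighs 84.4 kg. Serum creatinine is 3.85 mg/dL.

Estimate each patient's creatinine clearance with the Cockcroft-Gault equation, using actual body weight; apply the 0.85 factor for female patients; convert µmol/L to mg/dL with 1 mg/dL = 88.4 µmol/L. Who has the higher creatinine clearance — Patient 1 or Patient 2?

Patient 2

Patient 1: SCr = 174 / 88.4 = 1.968 mg/dL
Patient 1: CrCl = (140 − 80) × 47.3 / (72 × 1.968) = 2838.0 / 141.70 ≈ 20.0 mL/min
Patient 2: CrCl = (140 − 33) × 84.4 / (72 × 3.85) × 0.85 = 9030.8 / 277.20 × 0.85 ≈ 27.7 mL/min
20.0 vs 27.7 mL/min → Patient 2 is higher.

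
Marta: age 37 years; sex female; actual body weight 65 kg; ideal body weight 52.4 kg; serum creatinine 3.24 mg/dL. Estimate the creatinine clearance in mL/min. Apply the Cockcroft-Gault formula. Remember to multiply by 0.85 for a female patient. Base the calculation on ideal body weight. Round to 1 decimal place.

CrCl = (140 − 37) × 52.4 / (72 × 3.24) × 0.85 = 5397.2 / 233.28 × 0.85 ≈ 19.7 mL/min

19.7 mL/min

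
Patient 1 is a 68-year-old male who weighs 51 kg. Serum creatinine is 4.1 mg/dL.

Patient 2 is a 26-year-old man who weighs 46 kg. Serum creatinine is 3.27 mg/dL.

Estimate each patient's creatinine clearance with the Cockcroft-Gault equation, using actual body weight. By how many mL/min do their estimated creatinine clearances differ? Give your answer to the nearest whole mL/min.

Patient 1: CrCl = (140 − 68) × 51 / (72 × 4.1) = 3672.0 / 295.20 ≈ 12.4 mL/min
Patient 2: CrCl = (140 − 26) × 46 / (72 × 3.27) = 5244.0 / 235.44 ≈ 22.3 mL/min
|12.4 − 22.3| = 9.9 mL/min

10 mL/min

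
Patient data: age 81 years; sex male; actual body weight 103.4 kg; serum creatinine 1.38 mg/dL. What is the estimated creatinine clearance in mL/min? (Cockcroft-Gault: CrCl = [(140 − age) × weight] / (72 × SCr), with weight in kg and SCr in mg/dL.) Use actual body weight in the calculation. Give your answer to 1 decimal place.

61.4 mL/min

CrCl = (140 − 81) × 103.4 / (72 × 1.38) = 6100.6 / 99.36 ≈ 61.4 mL/min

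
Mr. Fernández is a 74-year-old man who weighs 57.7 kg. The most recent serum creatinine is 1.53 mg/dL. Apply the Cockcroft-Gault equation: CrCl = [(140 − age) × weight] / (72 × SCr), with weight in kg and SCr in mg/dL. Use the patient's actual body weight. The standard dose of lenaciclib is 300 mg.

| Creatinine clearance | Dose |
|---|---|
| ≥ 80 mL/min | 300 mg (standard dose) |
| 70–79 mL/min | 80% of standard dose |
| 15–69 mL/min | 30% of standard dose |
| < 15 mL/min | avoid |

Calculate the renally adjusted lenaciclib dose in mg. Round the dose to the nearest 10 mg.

90 mg

CrCl = (140 − 74) × 57.7 / (72 × 1.53) = 3808.2 / 110.16 ≈ 34.6 mL/min
CrCl ≈ 35 mL/min → bracket 15–69 mL/min.
30% of 300 mg = 90 mg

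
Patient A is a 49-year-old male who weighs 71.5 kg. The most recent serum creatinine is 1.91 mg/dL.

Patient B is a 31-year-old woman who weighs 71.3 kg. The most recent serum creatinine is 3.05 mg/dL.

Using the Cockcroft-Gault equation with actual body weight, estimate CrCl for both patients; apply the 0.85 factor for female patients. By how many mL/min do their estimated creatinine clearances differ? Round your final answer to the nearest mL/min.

Patient A: CrCl = (140 − 49) × 71.5 / (72 × 1.91) = 6506.5 / 137.52 ≈ 47.3 mL/min
Patient B: CrCl = (140 − 31) × 71.3 / (72 × 3.05) × 0.85 = 7771.7 / 219.60 × 0.85 ≈ 30.1 mL/min
|47.3 − 30.1| = 17.2 mL/min

17 mL/min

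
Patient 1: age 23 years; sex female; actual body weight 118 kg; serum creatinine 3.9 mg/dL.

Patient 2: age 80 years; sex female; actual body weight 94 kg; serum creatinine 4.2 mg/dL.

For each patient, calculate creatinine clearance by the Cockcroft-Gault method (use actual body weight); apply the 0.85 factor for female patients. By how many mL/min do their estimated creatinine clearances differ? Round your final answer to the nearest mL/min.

26 mL/min

Patient 1: CrCl = (140 − 23) × 118 / (72 × 3.9) × 0.85 = 13806.0 / 280.80 × 0.85 ≈ 41.8 mL/min
Patient 2: CrCl = (140 − 80) × 94 / (72 × 4.2) × 0.85 = 5640.0 / 302.40 × 0.85 ≈ 15.9 mL/min
|41.8 − 15.9| = 25.9 mL/min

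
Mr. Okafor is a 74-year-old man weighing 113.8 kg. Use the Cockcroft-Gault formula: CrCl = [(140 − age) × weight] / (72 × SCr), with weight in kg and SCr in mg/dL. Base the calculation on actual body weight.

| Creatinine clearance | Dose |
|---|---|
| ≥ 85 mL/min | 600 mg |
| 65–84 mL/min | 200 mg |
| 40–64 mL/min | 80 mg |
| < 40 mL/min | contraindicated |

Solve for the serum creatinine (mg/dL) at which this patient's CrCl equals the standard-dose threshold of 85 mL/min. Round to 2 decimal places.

Standard dose requires CrCl ≥ 85 mL/min.
Set (140 − 74) × 113.8 / (72 × SCr) = 85
SCr = (140 − 74) × 113.8 / (72 × 85) = 1.227 mg/dL

1.23 mg/dL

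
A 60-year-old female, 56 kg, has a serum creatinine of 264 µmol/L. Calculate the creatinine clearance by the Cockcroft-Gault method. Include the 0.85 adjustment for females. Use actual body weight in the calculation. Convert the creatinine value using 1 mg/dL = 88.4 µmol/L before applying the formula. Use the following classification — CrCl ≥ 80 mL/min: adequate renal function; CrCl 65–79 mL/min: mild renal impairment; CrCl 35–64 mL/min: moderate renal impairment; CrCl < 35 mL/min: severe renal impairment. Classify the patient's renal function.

severe renal impairment

SCr = 264 / 88.4 = 2.986 mg/dL
CrCl = (140 − 60) × 56 / (72 × 2.986) × 0.85 = 4480.0 / 214.99 × 0.85 ≈ 17.7 mL/min
18 mL/min falls in the 'severe renal impairment' range.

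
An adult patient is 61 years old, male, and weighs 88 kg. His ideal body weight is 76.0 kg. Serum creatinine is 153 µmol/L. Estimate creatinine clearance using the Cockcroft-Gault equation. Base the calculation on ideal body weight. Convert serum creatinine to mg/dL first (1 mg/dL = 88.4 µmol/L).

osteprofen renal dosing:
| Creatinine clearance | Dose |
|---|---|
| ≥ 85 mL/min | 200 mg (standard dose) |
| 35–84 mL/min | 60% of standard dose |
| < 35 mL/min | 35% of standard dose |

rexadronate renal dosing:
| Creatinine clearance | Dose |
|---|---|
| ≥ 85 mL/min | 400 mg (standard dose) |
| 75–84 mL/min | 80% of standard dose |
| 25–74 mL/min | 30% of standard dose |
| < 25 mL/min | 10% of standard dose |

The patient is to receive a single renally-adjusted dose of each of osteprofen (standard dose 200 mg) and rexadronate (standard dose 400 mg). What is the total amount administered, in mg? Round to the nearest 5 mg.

240 mg

SCr = 153 / 88.4 = 1.731 mg/dL
CrCl = (140 − 61) × 76 / (72 × 1.731) = 6004.0 / 124.63 ≈ 48.2 mL/min
CrCl ≈ 48 mL/min.
osteprofen: 35–84 mL/min → 60% of 200 mg = 120 mg.
rexadronate: 25–74 mL/min → 30% of 400 mg = 120 mg.
Total = 120 + 120 = 240 mg.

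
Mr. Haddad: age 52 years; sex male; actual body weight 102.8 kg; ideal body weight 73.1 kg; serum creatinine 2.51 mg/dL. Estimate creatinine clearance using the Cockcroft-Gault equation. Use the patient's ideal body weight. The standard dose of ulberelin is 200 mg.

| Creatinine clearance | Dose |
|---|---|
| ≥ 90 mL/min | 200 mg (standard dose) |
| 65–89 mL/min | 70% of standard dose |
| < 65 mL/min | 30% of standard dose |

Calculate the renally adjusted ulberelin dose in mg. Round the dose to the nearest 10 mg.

60 mg

CrCl = (140 − 52) × 73.1 / (72 × 2.51) = 6432.8 / 180.72 ≈ 35.6 mL/min
CrCl ≈ 36 mL/min → bracket < 65 mL/min.
30% of 200 mg = 60 mg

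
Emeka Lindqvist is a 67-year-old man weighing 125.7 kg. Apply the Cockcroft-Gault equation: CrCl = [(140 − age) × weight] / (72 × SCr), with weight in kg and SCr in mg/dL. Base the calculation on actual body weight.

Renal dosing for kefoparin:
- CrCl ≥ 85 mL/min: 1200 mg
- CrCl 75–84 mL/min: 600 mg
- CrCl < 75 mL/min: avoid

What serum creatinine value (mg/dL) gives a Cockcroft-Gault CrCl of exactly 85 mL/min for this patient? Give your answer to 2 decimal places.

1.50 mg/dL

Standard dose requires CrCl ≥ 85 mL/min.
Set (140 − 67) × 125.7 / (72 × SCr) = 85
SCr = (140 − 67) × 125.7 / (72 × 85) = 1.499 mg/dL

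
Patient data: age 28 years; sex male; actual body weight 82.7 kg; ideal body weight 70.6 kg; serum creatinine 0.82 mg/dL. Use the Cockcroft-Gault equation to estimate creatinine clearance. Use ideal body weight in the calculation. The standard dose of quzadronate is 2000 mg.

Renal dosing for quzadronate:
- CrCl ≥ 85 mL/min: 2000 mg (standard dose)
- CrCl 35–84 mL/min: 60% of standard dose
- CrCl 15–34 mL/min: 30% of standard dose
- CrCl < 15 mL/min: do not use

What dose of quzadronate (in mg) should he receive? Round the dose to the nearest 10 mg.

CrCl = (140 − 28) × 70.6 / (72 × 0.82) = 7907.2 / 59.04 ≈ 133.9 mL/min
CrCl ≈ 134 mL/min → bracket ≥ 85 mL/min.
100% of 2000 mg = 2000 mg

2000 mg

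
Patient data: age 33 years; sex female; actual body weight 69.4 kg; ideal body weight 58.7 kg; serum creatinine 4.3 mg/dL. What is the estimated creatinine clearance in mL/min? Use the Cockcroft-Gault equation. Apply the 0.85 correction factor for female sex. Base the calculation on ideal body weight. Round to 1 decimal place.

17.2 mL/min

CrCl = (140 − 33) × 58.7 / (72 × 4.3) × 0.85 = 6280.9 / 309.60 × 0.85 ≈ 17.2 mL/min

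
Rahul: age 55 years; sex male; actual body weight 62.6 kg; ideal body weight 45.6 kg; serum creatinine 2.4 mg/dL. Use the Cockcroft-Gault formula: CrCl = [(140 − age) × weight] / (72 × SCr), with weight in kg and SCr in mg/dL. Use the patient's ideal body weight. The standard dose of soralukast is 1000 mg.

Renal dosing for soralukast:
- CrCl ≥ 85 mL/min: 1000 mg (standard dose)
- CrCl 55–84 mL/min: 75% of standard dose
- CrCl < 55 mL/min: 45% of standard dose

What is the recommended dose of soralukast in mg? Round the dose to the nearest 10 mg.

CrCl = (140 − 55) × 45.6 / (72 × 2.4) = 3876.0 / 172.80 ≈ 22.4 mL/min
CrCl ≈ 22 mL/min → bracket < 55 mL/min.
45% of 1000 mg = 450 mg

450 mg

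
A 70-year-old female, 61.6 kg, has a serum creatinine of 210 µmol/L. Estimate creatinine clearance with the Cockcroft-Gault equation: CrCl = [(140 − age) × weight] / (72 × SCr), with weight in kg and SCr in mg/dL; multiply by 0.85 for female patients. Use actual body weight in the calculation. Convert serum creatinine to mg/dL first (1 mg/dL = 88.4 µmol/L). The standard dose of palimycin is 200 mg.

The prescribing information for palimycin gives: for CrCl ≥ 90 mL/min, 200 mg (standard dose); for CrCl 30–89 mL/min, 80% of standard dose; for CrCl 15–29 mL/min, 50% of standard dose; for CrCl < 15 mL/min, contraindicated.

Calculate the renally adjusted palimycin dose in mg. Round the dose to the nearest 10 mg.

100 mg

SCr = 210 / 88.4 = 2.376 mg/dL
CrCl = (140 − 70) × 61.6 / (72 × 2.376) × 0.85 = 4312.0 / 171.07 × 0.85 ≈ 21.4 mL/min
CrCl ≈ 21 mL/min → bracket 15–29 mL/min.
50% of 200 mg = 100 mg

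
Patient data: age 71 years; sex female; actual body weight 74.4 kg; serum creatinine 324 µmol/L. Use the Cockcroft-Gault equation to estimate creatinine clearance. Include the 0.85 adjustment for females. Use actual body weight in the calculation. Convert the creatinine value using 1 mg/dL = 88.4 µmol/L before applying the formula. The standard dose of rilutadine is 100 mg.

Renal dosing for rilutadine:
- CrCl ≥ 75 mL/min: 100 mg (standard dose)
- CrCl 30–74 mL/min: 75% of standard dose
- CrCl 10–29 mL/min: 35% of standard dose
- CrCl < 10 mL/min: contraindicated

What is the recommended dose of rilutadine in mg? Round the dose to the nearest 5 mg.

SCr = 324 / 88.4 = 3.665 mg/dL
CrCl = (140 − 71) × 74.4 / (72 × 3.665) × 0.85 = 5133.6 / 263.88 × 0.85 ≈ 16.5 mL/min
CrCl ≈ 17 mL/min → bracket 10–29 mL/min.
35% of 100 mg = 35 mg

35 mg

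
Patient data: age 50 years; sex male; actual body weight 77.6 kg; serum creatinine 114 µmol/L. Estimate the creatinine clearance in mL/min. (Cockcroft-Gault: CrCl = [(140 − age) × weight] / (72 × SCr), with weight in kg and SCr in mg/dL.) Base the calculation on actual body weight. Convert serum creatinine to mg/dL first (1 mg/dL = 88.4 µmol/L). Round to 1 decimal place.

SCr = 114 / 88.4 = 1.29 mg/dL
CrCl = (140 − 50) × 77.6 / (72 × 1.29) = 6984.0 / 92.88 ≈ 75.2 mL/min

75.2 mL/min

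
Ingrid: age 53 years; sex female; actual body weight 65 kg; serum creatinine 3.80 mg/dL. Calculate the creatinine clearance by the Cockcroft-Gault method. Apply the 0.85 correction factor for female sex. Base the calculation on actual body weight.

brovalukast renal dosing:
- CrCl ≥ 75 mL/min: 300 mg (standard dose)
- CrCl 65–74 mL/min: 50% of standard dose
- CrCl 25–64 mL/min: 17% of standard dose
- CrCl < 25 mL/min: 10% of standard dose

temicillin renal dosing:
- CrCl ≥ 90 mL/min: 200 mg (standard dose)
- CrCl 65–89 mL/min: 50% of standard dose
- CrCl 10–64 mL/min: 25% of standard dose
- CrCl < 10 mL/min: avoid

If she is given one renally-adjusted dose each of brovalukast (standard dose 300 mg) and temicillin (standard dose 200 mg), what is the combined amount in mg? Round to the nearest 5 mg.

CrCl = (140 − 53) × 65 / (72 × 3.8) × 0.85 = 5655.0 / 273.60 × 0.85 ≈ 17.6 mL/min
CrCl ≈ 18 mL/min.
brovalukast: < 25 mL/min → 10% of 300 mg = 30 mg.
temicillin: 10–64 mL/min → 25% of 200 mg = 50 mg.
Total = 30 + 50 = 80 mg.

80 mg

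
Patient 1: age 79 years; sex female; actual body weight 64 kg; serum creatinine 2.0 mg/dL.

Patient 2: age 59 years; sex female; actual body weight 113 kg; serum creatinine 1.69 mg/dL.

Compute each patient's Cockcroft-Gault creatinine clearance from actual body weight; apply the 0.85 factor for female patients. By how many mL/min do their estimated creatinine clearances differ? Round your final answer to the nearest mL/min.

Patient 1: CrCl = (140 − 79) × 64 / (72 × 2) × 0.85 = 3904.0 / 144.00 × 0.85 ≈ 23.0 mL/min
Patient 2: CrCl = (140 − 59) × 113 / (72 × 1.69) × 0.85 = 9153.0 / 121.68 × 0.85 ≈ 63.9 mL/min
|23.0 − 63.9| = 40.9 mL/min

41 mL/min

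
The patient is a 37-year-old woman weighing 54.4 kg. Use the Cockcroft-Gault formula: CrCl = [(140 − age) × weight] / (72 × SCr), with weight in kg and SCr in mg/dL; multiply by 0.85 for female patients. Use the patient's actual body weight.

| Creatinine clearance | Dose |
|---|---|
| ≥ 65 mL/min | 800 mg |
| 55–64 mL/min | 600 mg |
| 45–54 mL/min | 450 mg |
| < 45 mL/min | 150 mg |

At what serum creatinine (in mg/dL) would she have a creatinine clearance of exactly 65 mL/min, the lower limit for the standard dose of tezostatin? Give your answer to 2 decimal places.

1.02 mg/dL

Standard dose requires CrCl ≥ 65 mL/min.
Set (140 − 37) × 54.4 × 0.85 / (72 × SCr) = 65
SCr = (140 − 37) × 54.4 × 0.85 / (72 × 65) = 1.018 mg/dL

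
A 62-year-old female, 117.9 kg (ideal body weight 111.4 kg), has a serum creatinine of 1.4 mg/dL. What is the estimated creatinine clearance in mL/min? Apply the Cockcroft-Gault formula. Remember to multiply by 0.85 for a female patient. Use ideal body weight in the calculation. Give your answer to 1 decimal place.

73.3 mL/min

CrCl = (140 − 62) × 111.4 / (72 × 1.4) × 0.85 = 8689.2 / 100.80 × 0.85 ≈ 73.3 mL/min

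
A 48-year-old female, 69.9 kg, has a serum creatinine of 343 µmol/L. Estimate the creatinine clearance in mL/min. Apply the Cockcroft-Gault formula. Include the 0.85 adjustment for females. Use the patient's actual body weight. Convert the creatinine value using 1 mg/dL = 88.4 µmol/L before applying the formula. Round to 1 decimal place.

SCr = 343 / 88.4 = 3.88 mg/dL
CrCl = (140 − 48) × 69.9 / (72 × 3.88) × 0.85 = 6430.8 / 279.36 × 0.85 ≈ 19.6 mL/min

19.6 mL/min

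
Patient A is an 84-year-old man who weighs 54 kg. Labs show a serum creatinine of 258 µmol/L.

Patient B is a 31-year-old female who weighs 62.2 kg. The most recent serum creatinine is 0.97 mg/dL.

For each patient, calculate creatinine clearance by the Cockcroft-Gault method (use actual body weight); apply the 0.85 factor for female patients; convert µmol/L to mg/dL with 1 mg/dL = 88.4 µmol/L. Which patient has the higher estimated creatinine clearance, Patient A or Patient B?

Patient B

Patient A: SCr = 258 / 88.4 = 2.919 mg/dL
Patient A: CrCl = (140 − 84) × 54 / (72 × 2.919) = 3024.0 / 210.17 ≈ 14.4 mL/min
Patient B: CrCl = (140 − 31) × 62.2 / (72 × 0.97) × 0.85 = 6779.8 / 69.84 × 0.85 ≈ 82.5 mL/min
14.4 vs 82.5 mL/min → Patient B is higher.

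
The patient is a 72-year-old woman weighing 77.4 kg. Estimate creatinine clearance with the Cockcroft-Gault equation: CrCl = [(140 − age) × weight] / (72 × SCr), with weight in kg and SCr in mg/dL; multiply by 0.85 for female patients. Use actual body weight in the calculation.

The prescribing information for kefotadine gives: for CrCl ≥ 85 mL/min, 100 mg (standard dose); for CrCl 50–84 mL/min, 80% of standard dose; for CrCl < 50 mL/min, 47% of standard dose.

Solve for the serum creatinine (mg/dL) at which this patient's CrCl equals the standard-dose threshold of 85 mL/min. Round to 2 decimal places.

Standard dose requires CrCl ≥ 85 mL/min.
Set (140 − 72) × 77.4 × 0.85 / (72 × SCr) = 85
SCr = (140 − 72) × 77.4 × 0.85 / (72 × 85) = 0.731 mg/dL

0.73 mg/dL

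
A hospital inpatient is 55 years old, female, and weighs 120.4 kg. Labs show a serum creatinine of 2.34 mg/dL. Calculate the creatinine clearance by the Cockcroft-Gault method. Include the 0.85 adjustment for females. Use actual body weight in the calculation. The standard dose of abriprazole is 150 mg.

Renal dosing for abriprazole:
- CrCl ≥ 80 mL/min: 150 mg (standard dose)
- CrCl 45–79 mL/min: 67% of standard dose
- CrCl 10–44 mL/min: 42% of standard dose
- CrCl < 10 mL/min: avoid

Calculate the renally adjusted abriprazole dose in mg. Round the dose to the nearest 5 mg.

CrCl = (140 − 55) × 120.4 / (72 × 2.34) × 0.85 = 10234.0 / 168.48 × 0.85 ≈ 51.6 mL/min
CrCl ≈ 52 mL/min → bracket 45–79 mL/min.
67% of 150 mg = 100.5 mg → 100 mg

100 mg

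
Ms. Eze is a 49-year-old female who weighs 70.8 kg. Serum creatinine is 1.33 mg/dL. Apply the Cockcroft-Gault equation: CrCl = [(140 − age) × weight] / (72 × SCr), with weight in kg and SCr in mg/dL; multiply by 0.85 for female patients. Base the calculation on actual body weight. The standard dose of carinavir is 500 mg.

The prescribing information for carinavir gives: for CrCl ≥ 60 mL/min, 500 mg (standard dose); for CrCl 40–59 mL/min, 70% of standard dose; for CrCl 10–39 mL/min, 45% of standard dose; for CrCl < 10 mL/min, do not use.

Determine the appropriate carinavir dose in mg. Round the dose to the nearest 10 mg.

350 mg

CrCl = (140 − 49) × 70.8 / (72 × 1.33) × 0.85 = 6442.8 / 95.76 × 0.85 ≈ 57.2 mL/min
CrCl ≈ 57 mL/min → bracket 40–59 mL/min.
70% of 500 mg = 350 mg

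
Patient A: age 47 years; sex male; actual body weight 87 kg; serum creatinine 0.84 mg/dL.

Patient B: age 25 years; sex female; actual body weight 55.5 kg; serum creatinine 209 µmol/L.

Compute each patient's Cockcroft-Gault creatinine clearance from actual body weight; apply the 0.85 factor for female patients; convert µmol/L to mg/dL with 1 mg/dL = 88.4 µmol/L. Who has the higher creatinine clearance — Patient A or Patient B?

Patient A

Patient A: CrCl = (140 − 47) × 87 / (72 × 0.84) = 8091.0 / 60.48 ≈ 133.8 mL/min
Patient B: SCr = 209 / 88.4 = 2.364 mg/dL
Patient B: CrCl = (140 − 25) × 55.5 / (72 × 2.364) × 0.85 = 6382.5 / 170.21 × 0.85 ≈ 31.9 mL/min
133.8 vs 31.9 mL/min → Patient A is higher.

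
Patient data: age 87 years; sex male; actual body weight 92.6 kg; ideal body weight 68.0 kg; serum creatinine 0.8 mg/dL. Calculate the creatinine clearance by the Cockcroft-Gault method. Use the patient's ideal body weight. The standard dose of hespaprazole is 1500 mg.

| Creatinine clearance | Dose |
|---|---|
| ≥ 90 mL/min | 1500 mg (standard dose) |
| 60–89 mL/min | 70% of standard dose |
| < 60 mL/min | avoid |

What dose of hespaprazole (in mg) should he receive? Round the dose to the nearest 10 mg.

CrCl = (140 − 87) × 68 / (72 × 0.8) = 3604.0 / 57.60 ≈ 62.6 mL/min
CrCl ≈ 63 mL/min → bracket 60–89 mL/min.
70% of 1500 mg = 1050 mg

1050 mg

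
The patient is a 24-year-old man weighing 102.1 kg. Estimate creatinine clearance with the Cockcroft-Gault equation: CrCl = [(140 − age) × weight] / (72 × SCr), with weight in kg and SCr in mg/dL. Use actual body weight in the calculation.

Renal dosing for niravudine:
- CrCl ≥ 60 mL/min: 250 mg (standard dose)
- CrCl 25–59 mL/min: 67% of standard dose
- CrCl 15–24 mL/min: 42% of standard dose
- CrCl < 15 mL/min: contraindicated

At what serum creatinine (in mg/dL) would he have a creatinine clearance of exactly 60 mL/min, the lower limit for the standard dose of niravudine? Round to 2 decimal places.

Standard dose requires CrCl ≥ 60 mL/min.
Set (140 − 24) × 102.1 / (72 × SCr) = 60
SCr = (140 − 24) × 102.1 / (72 × 60) = 2.742 mg/dL

2.74 mg/dL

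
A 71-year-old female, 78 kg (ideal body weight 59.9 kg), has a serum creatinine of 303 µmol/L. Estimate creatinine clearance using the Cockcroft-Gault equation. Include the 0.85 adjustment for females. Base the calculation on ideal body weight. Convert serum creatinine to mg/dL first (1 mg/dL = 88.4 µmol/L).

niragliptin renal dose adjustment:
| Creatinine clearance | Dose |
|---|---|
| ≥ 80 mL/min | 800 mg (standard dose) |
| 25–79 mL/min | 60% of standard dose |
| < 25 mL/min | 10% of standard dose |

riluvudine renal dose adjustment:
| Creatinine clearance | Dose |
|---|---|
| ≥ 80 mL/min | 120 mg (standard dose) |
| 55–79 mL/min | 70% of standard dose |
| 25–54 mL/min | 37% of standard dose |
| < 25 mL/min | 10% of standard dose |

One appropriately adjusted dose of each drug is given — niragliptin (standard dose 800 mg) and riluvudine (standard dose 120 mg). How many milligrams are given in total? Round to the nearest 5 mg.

SCr = 303 / 88.4 = 3.428 mg/dL
CrCl = (140 − 71) × 59.9 / (72 × 3.428) × 0.85 = 4133.1 / 246.82 × 0.85 ≈ 14.2 mL/min
CrCl ≈ 14 mL/min.
niragliptin: < 25 mL/min → 10% of 800 mg = 80 mg.
riluvudine: < 25 mL/min → 10% of 120 mg = 12 mg.
Total = 80 + 12 = 92 mg.

90 mg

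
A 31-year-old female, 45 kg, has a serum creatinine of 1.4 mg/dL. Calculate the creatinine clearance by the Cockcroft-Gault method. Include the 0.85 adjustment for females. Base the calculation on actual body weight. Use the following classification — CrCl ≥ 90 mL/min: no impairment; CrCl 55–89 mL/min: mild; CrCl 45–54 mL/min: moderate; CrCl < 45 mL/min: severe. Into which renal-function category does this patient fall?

CrCl = (140 − 31) × 45 / (72 × 1.4) × 0.85 = 4905.0 / 100.80 × 0.85 ≈ 41.4 mL/min
41 mL/min falls in the 'severe' range.

severe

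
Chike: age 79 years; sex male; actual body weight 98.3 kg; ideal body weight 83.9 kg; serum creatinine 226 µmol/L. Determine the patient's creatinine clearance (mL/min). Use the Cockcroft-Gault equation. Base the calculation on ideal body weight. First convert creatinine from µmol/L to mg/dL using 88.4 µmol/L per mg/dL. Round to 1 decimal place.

27.8 mL/min

SCr = 226 / 88.4 = 2.557 mg/dL
CrCl = (140 − 79) × 83.9 / (72 × 2.557) = 5117.9 / 184.10 ≈ 27.8 mL/min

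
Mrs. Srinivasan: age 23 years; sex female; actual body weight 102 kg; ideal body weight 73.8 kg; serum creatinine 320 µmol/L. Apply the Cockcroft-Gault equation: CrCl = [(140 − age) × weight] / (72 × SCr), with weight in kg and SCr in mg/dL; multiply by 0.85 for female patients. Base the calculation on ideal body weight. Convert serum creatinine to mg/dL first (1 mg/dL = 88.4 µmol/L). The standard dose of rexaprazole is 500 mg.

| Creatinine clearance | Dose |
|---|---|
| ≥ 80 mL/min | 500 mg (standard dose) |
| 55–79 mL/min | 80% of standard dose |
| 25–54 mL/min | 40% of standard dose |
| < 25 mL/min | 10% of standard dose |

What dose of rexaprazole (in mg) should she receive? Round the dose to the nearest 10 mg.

200 mg

SCr = 320 / 88.4 = 3.62 mg/dL
CrCl = (140 − 23) × 73.8 / (72 × 3.62) × 0.85 = 8634.6 / 260.64 × 0.85 ≈ 28.2 mL/min
CrCl ≈ 28 mL/min → bracket 25–54 mL/min.
40% of 500 mg = 200 mg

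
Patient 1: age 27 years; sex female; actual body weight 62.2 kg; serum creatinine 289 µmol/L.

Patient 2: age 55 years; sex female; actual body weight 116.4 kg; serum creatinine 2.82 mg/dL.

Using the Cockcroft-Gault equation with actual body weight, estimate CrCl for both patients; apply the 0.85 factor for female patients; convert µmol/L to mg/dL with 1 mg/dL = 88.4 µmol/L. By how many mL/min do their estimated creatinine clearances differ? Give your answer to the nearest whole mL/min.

16 mL/min

Patient 1: SCr = 289 / 88.4 = 3.269 mg/dL
Patient 1: CrCl = (140 − 27) × 62.2 / (72 × 3.269) × 0.85 = 7028.6 / 235.37 × 0.85 ≈ 25.4 mL/min
Patient 2: CrCl = (140 − 55) × 116.4 / (72 × 2.82) × 0.85 = 9894.0 / 203.04 × 0.85 ≈ 41.4 mL/min
|25.4 − 41.4| = 16.0 mL/min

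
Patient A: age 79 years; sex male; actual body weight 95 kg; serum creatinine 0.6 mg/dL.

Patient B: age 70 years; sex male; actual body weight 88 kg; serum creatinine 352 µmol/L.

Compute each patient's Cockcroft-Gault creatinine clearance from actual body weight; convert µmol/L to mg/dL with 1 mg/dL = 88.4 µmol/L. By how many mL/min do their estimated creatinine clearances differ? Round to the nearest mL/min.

Patient A: CrCl = (140 − 79) × 95 / (72 × 0.6) = 5795.0 / 43.20 ≈ 134.1 mL/min
Patient B: SCr = 352 / 88.4 = 3.982 mg/dL
Patient B: CrCl = (140 − 70) × 88 / (72 × 3.982) = 6160.0 / 286.70 ≈ 21.5 mL/min
|134.1 − 21.5| = 112.6 mL/min

113 mL/min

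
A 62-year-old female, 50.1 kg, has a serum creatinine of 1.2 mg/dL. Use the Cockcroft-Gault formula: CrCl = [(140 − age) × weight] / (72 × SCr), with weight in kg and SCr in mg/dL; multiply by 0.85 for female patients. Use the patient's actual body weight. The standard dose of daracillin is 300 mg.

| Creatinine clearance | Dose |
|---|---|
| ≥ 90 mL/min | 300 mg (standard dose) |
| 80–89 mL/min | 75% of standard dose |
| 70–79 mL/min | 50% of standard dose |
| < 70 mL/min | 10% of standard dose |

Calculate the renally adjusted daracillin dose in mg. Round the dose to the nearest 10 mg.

CrCl = (140 − 62) × 50.1 / (72 × 1.2) × 0.85 = 3907.8 / 86.40 × 0.85 ≈ 38.4 mL/min
CrCl ≈ 38 mL/min → bracket < 70 mL/min.
10% of 300 mg = 30 mg

30 mg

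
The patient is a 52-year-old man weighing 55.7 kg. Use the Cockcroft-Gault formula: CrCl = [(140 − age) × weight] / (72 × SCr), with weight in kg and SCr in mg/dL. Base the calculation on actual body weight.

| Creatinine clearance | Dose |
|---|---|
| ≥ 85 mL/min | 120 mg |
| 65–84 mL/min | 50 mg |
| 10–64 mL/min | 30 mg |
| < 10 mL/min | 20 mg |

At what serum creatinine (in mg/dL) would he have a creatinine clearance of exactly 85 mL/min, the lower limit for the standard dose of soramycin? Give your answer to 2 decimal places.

Standard dose requires CrCl ≥ 85 mL/min.
Set (140 − 52) × 55.7 / (72 × SCr) = 85
SCr = (140 − 52) × 55.7 / (72 × 85) = 0.801 mg/dL

0.80 mg/dL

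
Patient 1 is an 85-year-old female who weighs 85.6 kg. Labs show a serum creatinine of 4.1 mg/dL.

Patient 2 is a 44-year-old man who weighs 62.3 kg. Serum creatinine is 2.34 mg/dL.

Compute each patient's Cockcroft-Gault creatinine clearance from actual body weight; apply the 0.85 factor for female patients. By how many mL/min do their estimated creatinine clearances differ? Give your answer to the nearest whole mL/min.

22 mL/min

Patient 1: CrCl = (140 − 85) × 85.6 / (72 × 4.1) × 0.85 = 4708.0 / 295.20 × 0.85 ≈ 13.6 mL/min
Patient 2: CrCl = (140 − 44) × 62.3 / (72 × 2.34) = 5980.8 / 168.48 ≈ 35.5 mL/min
|13.6 − 35.5| = 21.9 mL/min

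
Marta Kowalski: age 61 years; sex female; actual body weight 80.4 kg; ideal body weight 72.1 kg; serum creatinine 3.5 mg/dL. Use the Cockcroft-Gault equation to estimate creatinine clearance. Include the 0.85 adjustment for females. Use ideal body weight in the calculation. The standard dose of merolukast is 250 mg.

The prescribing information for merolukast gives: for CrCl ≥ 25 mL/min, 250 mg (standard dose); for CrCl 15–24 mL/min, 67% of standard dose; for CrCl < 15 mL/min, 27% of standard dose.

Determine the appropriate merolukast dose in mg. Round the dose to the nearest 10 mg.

170 mg

CrCl = (140 − 61) × 72.1 / (72 × 3.5) × 0.85 = 5695.9 / 252.00 × 0.85 ≈ 19.2 mL/min
CrCl ≈ 19 mL/min → bracket 15–24 mL/min.
67% of 250 mg = 167.5 mg → 170 mg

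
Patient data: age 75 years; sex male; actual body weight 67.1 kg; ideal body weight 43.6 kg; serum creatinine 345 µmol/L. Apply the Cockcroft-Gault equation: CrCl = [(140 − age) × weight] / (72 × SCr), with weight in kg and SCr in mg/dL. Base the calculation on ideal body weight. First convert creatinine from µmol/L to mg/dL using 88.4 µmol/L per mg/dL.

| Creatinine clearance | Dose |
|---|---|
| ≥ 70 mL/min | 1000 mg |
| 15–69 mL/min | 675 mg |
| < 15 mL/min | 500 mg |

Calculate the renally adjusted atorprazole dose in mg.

500 mg

SCr = 345 / 88.4 = 3.903 mg/dL
CrCl = (140 − 75) × 43.6 / (72 × 3.903) = 2834.0 / 281.02 ≈ 10.1 mL/min
CrCl ≈ 10 mL/min → bracket < 15 mL/min.
Dose for this bracket: 500 mg.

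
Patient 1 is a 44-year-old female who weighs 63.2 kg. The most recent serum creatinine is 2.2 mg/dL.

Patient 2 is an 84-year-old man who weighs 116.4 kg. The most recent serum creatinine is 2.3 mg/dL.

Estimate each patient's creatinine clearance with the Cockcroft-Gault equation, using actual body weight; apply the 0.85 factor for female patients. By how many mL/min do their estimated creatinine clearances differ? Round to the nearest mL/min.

Patient 1: CrCl = (140 − 44) × 63.2 / (72 × 2.2) × 0.85 = 6067.2 / 158.40 × 0.85 ≈ 32.6 mL/min
Patient 2: CrCl = (140 − 84) × 116.4 / (72 × 2.3) = 6518.4 / 165.60 ≈ 39.4 mL/min
|32.6 − 39.4| = 6.8 mL/min

7 mL/min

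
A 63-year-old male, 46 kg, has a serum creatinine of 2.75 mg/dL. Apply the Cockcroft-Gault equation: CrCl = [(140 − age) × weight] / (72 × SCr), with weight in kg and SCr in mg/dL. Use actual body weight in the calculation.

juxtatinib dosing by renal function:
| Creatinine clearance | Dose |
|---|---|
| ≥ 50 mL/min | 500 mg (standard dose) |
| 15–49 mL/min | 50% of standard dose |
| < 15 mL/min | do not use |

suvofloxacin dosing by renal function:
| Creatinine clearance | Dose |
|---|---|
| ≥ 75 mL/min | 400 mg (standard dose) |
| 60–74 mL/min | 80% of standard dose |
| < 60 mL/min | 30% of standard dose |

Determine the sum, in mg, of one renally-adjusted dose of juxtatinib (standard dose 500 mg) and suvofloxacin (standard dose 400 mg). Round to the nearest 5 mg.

370 mg

CrCl = (140 − 63) × 46 / (72 × 2.75) = 3542.0 / 198.00 ≈ 17.9 mL/min
CrCl ≈ 18 mL/min.
juxtatinib: 15–49 mL/min → 50% of 500 mg = 250 mg.
suvofloxacin: < 60 mL/min → 30% of 400 mg = 120 mg.
Total = 250 + 120 = 370 mg.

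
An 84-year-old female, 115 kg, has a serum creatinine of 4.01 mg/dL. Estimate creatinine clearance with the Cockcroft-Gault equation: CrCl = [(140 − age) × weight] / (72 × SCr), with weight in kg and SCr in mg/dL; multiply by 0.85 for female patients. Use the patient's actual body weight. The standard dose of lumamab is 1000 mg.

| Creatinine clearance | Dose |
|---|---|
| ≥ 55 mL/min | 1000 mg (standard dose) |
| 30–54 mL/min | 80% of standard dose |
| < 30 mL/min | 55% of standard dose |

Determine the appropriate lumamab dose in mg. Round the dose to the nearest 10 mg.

550 mg

CrCl = (140 − 84) × 115 / (72 × 4.01) × 0.85 = 6440.0 / 288.72 × 0.85 ≈ 19.0 mL/min
CrCl ≈ 19 mL/min → bracket < 30 mL/min.
55% of 1000 mg = 550 mg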